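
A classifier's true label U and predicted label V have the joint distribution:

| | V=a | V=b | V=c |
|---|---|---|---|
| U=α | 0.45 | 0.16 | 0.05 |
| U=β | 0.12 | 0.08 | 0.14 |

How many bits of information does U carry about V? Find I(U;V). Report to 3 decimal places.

0.123 bits

Marginals: p(U) = (0.6600, 0.3400), p(V) = (0.5700, 0.2400, 0.1900).
I(U;V) = H(U) + H(V) − H(U,V).
H(U) = 0.9248, H(V) = 1.4116, H(U,V) = 2.2132.
I(U;V) = 0.9248 + 1.4116 − 2.2132 = 0.123 bits.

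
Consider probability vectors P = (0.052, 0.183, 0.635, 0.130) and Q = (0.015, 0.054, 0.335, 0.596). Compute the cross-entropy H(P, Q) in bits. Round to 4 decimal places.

H(P,Q) = −Σ p·log₂ q.
  −0.052·log₂(0.015) = 0.31506
  −0.183·log₂(0.054) = 0.77059
  −0.635·log₂(0.335) = 1.00188
  −0.130·log₂(0.596) = 0.09706
H(P,Q) = 2.1846 bits.

2.1846 bits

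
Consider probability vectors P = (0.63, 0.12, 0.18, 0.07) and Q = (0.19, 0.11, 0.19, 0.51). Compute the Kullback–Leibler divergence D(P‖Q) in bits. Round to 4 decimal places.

0.8900 bits

D(P‖Q) = Σ p·log₂(p/q).
  0.63·log₂(0.63/0.19) = 1.08949
  0.12·log₂(0.12/0.11) = 0.01506
  0.18·log₂(0.18/0.19) = -0.01404
  0.07·log₂(0.07/0.51) = -0.20055
D(P‖Q) = 0.8900 bits.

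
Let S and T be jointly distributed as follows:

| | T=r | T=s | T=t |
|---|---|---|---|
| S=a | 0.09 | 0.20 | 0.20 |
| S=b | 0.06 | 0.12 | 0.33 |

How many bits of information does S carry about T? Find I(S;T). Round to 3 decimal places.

0.042 bits

Marginals: p(S) = (0.4900, 0.5100), p(T) = (0.1500, 0.3200, 0.5300).
I(S;T) = H(S) + H(T) − H(S,T).
H(S) = 0.9997, H(T) = 1.4220, H(S,T) = 2.3798.
I(S;T) = 0.9997 + 1.4220 − 2.3798 = 0.042 bits.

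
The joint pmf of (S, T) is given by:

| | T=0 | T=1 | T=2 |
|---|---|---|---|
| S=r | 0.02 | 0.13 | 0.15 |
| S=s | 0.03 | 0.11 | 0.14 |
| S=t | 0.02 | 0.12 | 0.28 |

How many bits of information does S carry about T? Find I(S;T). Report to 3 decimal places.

Marginals: p(S) = (0.3000, 0.2800, 0.4200), p(T) = (0.0700, 0.3600, 0.5700).
I(S;T) = Σ p(x,y)·log₂[p(x,y)/(p(x)p(y))].
  (r,0): 0.02·log₂(0.9524) = -0.0014
  (r,1): 0.13·log₂(1.2037) = 0.0348
  (r,2): 0.15·log₂(0.8772) = -0.0284
  (s,0): 0.03·log₂(1.5306) = 0.0184
  (s,1): 0.11·log₂(1.0913) = 0.0139
  (s,2): 0.14·log₂(0.8772) = -0.0265
  (t,0): 0.02·log₂(0.6803) = -0.0111
  (t,1): 0.12·log₂(0.7937) = -0.0400
  (t,2): 0.28·log₂(1.1696) = 0.0633
Sum = 0.023 bits.

0.023 bits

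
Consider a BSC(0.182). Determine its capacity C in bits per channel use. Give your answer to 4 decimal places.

0.3156 bits

Binary symmetric channel: C = 1 − h₂(ε) where h₂ is the binary entropy function.
h₂(0.182) = −0.182·log₂0.182 − 0.818·log₂0.818 = 0.6844.
C = 1 − 0.6844 = 0.3156 bits per channel use.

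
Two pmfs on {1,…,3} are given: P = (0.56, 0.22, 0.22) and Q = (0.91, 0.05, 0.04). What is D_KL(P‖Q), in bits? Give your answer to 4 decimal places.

0.6191 bits

D(P‖Q) = Σ p·log₂(p/q).
  0.56·log₂(0.56/0.91) = -0.39225
  0.22·log₂(0.22/0.05) = 0.47025
  0.22·log₂(0.22/0.04) = 0.54107
D(P‖Q) = 0.6191 bits.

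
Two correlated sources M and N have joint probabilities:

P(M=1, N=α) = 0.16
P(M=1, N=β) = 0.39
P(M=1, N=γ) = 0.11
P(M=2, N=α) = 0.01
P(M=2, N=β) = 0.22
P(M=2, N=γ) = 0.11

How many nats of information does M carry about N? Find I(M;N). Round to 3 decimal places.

0.052 nats

Marginals: p(M) = (0.6600, 0.3400), p(N) = (0.1700, 0.6100, 0.2200).
I(M;N) = Σ p(x,y)·ln[p(x,y)/(p(x)p(y))].
  (1,α): 0.16·ln(1.4260) = 0.0568
  (1,β): 0.39·ln(0.9687) = -0.0124
  (1,γ): 0.11·ln(0.7576) = -0.0305
  (2,α): 0.01·ln(0.1730) = -0.0175
  (2,β): 0.22·ln(1.0608) = 0.0130
  (2,γ): 0.11·ln(1.4706) = 0.0424
Sum = 0.052 nats.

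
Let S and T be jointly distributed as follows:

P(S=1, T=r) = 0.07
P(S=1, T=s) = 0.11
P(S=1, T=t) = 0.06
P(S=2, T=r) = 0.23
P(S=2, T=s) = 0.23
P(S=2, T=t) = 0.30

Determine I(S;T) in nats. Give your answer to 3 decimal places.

0.012 nats

Marginals: p(S) = (0.2400, 0.7600), p(T) = (0.3000, 0.3400, 0.3600).
I(S;T) = Σ p(x,y)·ln[p(x,y)/(p(x)p(y))].
  (1,r): 0.07·ln(0.9722) = -0.0020
  (1,s): 0.11·ln(1.3480) = 0.0329
  (1,t): 0.06·ln(0.6944) = -0.0219
  (2,r): 0.23·ln(1.0088) = 0.0020
  (2,s): 0.23·ln(0.8901) = -0.0268
  (2,t): 0.30·ln(1.0965) = 0.0276
Sum = 0.012 nats.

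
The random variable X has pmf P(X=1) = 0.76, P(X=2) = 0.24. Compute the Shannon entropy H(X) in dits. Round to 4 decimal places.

0.2393 dits

H(X) = −Σ p·log₁₀ p.
  −(0.76)·log₁₀(0.76) = 0.09058
  −(0.24)·log₁₀(0.24) = 0.14875
Sum: 0.09058 + 0.14875 = 0.2393 dits.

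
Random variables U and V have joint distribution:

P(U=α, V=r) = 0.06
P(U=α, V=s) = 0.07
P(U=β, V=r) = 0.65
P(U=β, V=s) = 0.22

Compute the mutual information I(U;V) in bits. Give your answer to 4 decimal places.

Marginals: p(U) = (0.1300, 0.8700), p(V) = (0.7100, 0.2900).
I(U;V) = H(U) + H(V) − H(U,V).
H(U) = 0.5574, H(V) = 0.8687, H(U,V) = 1.3966.
I(U;V) = 0.5574 + 0.8687 − 1.3966 = 0.0295 bits.

0.0295 bits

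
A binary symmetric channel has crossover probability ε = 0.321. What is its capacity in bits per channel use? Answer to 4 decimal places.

0.0945 bits

Binary symmetric channel: C = 1 − h₂(ε) where h₂ is the binary entropy function.
h₂(0.321) = −0.321·log₂0.321 − 0.679·log₂0.679 = 0.9055.
C = 1 − 0.9055 = 0.0945 bits per channel use.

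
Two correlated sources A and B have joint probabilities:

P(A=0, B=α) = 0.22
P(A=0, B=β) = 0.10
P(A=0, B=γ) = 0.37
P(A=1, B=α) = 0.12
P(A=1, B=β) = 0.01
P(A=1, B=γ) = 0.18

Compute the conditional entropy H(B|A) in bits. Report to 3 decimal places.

1.329 bits

Marginals: p(A) = (0.6900, 0.3100), p(B) = (0.3400, 0.1100, 0.5500).
H(B|A) = Σ p(A) · H(B|A=·).
  A=0: p=0.6900, H(B|A=0) = 1.4118
  A=1: p=0.3100, H(B|A=1) = 1.1452
Weighted sum = 1.329 bits.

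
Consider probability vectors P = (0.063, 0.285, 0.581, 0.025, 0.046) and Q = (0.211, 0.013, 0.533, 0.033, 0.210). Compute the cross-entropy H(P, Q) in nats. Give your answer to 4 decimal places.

1.8584 nats

H(P,Q) = −Σ p·ln q.
  −0.063·ln(0.211) = 0.09802
  −0.285·ln(0.013) = 1.23770
  −0.581·ln(0.533) = 0.36558
  −0.025·ln(0.033) = 0.08528
  −0.046·ln(0.210) = 0.07179
H(P,Q) = 1.8584 nats.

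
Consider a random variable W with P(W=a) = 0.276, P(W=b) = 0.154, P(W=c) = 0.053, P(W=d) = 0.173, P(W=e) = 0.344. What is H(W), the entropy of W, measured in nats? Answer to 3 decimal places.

H(W) = −Σ p·ln p.
  −(0.276)·ln(0.276) = 0.3553
  −(0.154)·ln(0.154) = 0.2881
  −(0.053)·ln(0.053) = 0.1557
  −(0.173)·ln(0.173) = 0.3035
  −(0.344)·ln(0.344) = 0.3671
Sum: 0.3553 + 0.2881 + 0.1557 + 0.3035 + 0.3671 = 1.470 nats.

1.470 nats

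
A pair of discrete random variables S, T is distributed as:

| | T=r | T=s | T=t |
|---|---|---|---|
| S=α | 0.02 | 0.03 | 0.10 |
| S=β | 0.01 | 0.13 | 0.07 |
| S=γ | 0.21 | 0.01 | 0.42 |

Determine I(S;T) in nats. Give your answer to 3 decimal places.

0.204 nats

Marginals: p(S) = (0.1500, 0.2100, 0.6400), p(T) = (0.2400, 0.1700, 0.5900).
I(S;T) = Σ p(x,y)·ln[p(x,y)/(p(x)p(y))].
  (α,r): 0.02·ln(0.5556) = -0.0118
  (α,s): 0.03·ln(1.1765) = 0.0049
  (α,t): 0.10·ln(1.1299) = 0.0122
  (β,r): 0.01·ln(0.1984) = -0.0162
  (β,s): 0.13·ln(3.6415) = 0.1680
  (β,t): 0.07·ln(0.5650) = -0.0400
  (γ,r): 0.21·ln(1.3672) = 0.0657
  (γ,s): 0.01·ln(0.0919) = -0.0239
  (γ,t): 0.42·ln(1.1123) = 0.0447
Sum = 0.204 nats.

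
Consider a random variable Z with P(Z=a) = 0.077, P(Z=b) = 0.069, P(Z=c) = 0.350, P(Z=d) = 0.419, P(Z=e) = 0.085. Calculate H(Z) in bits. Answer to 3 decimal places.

1.909 bits

H(Z) = −Σ p·log₂ p.
  −(0.077)·log₂(0.077) = 0.2848
  −(0.069)·log₂(0.069) = 0.2662
  −(0.350)·log₂(0.350) = 0.5301
  −(0.419)·log₂(0.419) = 0.5258
  −(0.085)·log₂(0.085) = 0.3023
Sum: 0.2848 + 0.2662 + 0.5301 + 0.5258 + 0.3023 = 1.909 bits.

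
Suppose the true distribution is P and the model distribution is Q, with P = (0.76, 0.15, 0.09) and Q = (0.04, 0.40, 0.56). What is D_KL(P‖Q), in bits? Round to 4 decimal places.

D(P‖Q) = Σ p·log₂(p/q).
  0.76·log₂(0.76/0.04) = 3.22842
  0.15·log₂(0.15/0.40) = -0.21226
  0.09·log₂(0.09/0.56) = -0.23737
D(P‖Q) = 2.7788 bits.

2.7788 bits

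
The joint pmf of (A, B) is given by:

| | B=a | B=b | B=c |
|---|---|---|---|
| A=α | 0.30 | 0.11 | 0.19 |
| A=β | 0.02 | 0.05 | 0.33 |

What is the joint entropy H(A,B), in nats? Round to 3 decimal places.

H(A,B) = −Σ p(x,y)·ln p(x,y) over all 6 cells.
  cell (α,a): −0.30·ln0.30 = 0.3612
  cell (α,b): −0.11·ln0.11 = 0.2428
  cell (α,c): −0.19·ln0.19 = 0.3155
  cell (β,a): −0.02·ln0.02 = 0.0782
  cell (β,b): −0.05·ln0.05 = 0.1498
  cell (β,c): −0.33·ln0.33 = 0.3659
Sum = 1.513 nats.

1.513 nats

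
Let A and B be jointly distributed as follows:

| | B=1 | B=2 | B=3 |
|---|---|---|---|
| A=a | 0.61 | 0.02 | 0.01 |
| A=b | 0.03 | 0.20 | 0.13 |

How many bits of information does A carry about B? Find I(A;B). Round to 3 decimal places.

0.619 bits

Marginals: p(A) = (0.6400, 0.3600), p(B) = (0.6400, 0.2200, 0.1400).
I(A;B) = H(A) + H(B) − H(A,B).
H(A) = 0.9427, H(B) = 1.2898, H(A,B) = 1.6131.
I(A;B) = 0.9427 + 1.2898 − 1.6131 = 0.619 bits.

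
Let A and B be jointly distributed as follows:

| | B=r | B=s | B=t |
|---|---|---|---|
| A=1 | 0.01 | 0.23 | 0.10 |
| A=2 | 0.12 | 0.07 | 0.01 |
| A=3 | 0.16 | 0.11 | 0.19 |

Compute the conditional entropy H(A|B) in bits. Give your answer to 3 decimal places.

1.251 bits

Marginals: p(A) = (0.3400, 0.2000, 0.4600), p(B) = (0.2900, 0.4100, 0.3000).
H(A|B) = Σ p(B) · H(A|B=·).
  B=r: p=0.2900, H(A|B=r) = 1.1677
  B=s: p=0.4100, H(A|B=s) = 1.4125
  B=t: p=0.3000, H(A|B=t) = 1.1092
Weighted sum = 1.251 bits.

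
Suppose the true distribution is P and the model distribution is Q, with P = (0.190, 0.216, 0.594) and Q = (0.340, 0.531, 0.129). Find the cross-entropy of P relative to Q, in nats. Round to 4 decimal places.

1.5582 nats

H(P,Q) = −Σ p·ln q.
  −0.190·ln(0.340) = 0.20497
  −0.216·ln(0.531) = 0.13673
  −0.594·ln(0.129) = 1.21648
H(P,Q) = 1.5582 nats.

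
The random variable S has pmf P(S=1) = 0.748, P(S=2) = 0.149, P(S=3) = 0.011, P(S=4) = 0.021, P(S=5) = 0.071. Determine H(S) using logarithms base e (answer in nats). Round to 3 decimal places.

0.819 nats

H(S) = −Σ p·ln p.
  −(0.748)·ln(0.748) = 0.2172
  −(0.149)·ln(0.149) = 0.2837
  −(0.011)·ln(0.011) = 0.0496
  −(0.021)·ln(0.021) = 0.0811
  −(0.071)·ln(0.071) = 0.1878
Sum: 0.2172 + 0.2837 + 0.0496 + 0.0811 + 0.1878 = 0.819 nats.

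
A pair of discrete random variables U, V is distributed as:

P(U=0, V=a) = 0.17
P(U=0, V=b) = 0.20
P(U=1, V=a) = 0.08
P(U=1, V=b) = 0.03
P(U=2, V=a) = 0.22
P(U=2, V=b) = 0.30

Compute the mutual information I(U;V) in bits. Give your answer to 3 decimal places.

0.025 bits

Marginals: p(U) = (0.3700, 0.1100, 0.5200), p(V) = (0.4700, 0.5300).
I(U;V) = Σ p(x,y)·log₂[p(x,y)/(p(x)p(y))].
  (0,a): 0.17·log₂(0.9776) = -0.0056
  (0,b): 0.20·log₂(1.0199) = 0.0057
  (1,a): 0.08·log₂(1.5474) = 0.0504
  (1,b): 0.03·log₂(0.5146) = -0.0288
  (2,a): 0.22·log₂(0.9002) = -0.0334
  (2,b): 0.30·log₂(1.0885) = 0.0367
Sum = 0.025 bits.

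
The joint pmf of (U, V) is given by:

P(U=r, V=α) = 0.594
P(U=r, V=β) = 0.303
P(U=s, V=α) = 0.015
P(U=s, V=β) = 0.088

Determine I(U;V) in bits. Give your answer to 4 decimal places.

Marginals: p(U) = (0.8970, 0.1030), p(V) = (0.6090, 0.3910).
I(U;V) = Σ p(x,y)·log₂[p(x,y)/(p(x)p(y))].
  (r,α): 0.594·log₂(1.0874) = 0.07178
  (r,β): 0.303·log₂(0.8639) = -0.06394
  (s,α): 0.015·log₂(0.2391) = -0.03096
  (s,β): 0.088·log₂(2.1851) = 0.09924
Sum = 0.0761 bits.

0.0761 bits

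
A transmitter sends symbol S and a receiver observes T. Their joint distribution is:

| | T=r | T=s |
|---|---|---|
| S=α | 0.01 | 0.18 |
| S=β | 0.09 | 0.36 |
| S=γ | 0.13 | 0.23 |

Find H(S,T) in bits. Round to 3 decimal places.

2.225 bits

H(S,T) = −Σ p(x,y)·log₂ p(x,y) over all 6 cells.
  cell (α,r): −0.01·log₂0.01 = 0.0664
  cell (α,s): −0.18·log₂0.18 = 0.4453
  cell (β,r): −0.09·log₂0.09 = 0.3127
  cell (β,s): −0.36·log₂0.36 = 0.5306
  cell (γ,r): −0.13·log₂0.13 = 0.3826
  cell (γ,s): −0.23·log₂0.23 = 0.4877
Sum = 2.225 bits.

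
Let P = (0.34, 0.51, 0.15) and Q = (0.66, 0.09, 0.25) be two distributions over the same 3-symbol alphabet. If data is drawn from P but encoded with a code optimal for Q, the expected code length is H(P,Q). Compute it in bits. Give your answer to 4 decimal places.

2.2755 bits

H(P,Q) = −Σ p·log₂ q.
  −0.34·log₂(0.66) = 0.20382
  −0.51·log₂(0.09) = 1.77170
  −0.15·log₂(0.25) = 0.30000
H(P,Q) = 2.2755 bits.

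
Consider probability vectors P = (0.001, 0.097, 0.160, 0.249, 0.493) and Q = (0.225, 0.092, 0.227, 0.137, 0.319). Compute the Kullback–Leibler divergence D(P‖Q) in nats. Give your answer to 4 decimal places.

D(P‖Q) = Σ p·ln(p/q).
  0.001·ln(0.001/0.225) = -0.00542
  0.097·ln(0.097/0.092) = 0.00513
  0.160·ln(0.160/0.227) = -0.05596
  0.249·ln(0.249/0.137) = 0.14877
  0.493·ln(0.493/0.319) = 0.21461
D(P‖Q) = 0.3071 nats.

0.3071 nats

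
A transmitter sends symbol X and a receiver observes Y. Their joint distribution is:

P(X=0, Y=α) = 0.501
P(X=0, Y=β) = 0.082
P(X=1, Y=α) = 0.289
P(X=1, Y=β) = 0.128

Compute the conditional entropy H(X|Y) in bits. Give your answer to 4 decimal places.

Marginals: p(X) = (0.5830, 0.4170), p(Y) = (0.7900, 0.2100).
H(X|Y) = Σ p(Y) · H(X|Y=·).
  Y=α: p=0.7900, H(X|Y=α) = 0.9474
  Y=β: p=0.2100, H(X|Y=β) = 0.9651
Weighted sum = 0.9511 bits.

0.9511 bits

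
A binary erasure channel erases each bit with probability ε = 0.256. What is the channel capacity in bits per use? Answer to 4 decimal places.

0.7440 bits

Binary erasure channel: capacity C = 1 − ε.
C = 1 − 0.256 = 0.7440 bits per channel use.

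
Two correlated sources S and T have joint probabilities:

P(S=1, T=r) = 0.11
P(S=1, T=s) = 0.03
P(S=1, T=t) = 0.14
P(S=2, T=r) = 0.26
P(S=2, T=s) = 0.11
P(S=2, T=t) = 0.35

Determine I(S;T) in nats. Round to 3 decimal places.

0.002 nats

Marginals: p(S) = (0.2800, 0.7200), p(T) = (0.3700, 0.1400, 0.4900).
I(S;T) = H(S) + H(T) − H(S,T).
H(S) = 0.5930, H(T) = 0.9927, H(S,T) = 1.5837.
I(S;T) = 0.5930 + 0.9927 − 1.5837 = 0.002 nats.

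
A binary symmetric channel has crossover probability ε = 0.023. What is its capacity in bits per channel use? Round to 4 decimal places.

0.8420 bits

Binary symmetric channel: C = 1 − h₂(ε) where h₂ is the binary entropy function.
h₂(0.023) = −0.023·log₂0.023 − 0.977·log₂0.977 = 0.1580.
C = 1 − 0.1580 = 0.8420 bits per channel use.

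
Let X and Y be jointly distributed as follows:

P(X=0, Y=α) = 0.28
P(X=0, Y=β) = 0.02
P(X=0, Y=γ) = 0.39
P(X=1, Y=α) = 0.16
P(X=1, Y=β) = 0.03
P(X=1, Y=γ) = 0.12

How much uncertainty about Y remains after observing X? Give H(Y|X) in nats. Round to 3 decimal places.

Chain rule: H(Y|X) = H(X,Y) − H(X).
Marginals: p(X) = (0.6900, 0.3100), p(Y) = (0.4400, 0.0500, 0.5100).
H(X,Y) = 1.4547 nats; H(X) = 0.6191 nats.
H(Y|X) = 1.4547 − 0.6191 = 0.836 nats.

0.836 nats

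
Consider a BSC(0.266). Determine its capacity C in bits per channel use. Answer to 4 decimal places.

Binary symmetric channel: C = 1 − h₂(ε) where h₂ is the binary entropy function.
h₂(0.266) = −0.266·log₂0.266 − 0.734·log₂0.734 = 0.8357.
C = 1 − 0.8357 = 0.1643 bits per channel use.

0.1643 bits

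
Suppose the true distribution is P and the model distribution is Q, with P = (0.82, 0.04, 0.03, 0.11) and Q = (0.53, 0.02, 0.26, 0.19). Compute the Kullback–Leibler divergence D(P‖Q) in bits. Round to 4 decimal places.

D(P‖Q) = Σ p·log₂(p/q).
  0.82·log₂(0.82/0.53) = 0.51630
  0.04·log₂(0.04/0.02) = 0.04000
  0.03·log₂(0.03/0.26) = -0.09346
  0.11·log₂(0.11/0.19) = -0.08673
D(P‖Q) = 0.3761 bits.

0.3761 bits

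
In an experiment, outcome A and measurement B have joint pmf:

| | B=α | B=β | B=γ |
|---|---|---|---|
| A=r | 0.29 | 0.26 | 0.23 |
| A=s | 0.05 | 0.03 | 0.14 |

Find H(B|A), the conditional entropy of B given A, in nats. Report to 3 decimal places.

Marginals: p(A) = (0.7800, 0.2200), p(B) = (0.3400, 0.2900, 0.3700).
H(B|A) = Σ p(A) · H(B|A=·).
  A=r: p=0.7800, H(B|A=r) = 1.0942
  A=s: p=0.2200, H(B|A=s) = 0.8961
Weighted sum = 1.051 nats.

1.051 nats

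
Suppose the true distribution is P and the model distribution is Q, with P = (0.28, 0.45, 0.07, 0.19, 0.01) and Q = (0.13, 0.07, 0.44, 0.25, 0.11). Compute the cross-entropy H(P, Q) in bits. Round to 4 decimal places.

H(P,Q) = −Σ p·log₂ q.
  −0.28·log₂(0.13) = 0.82416
  −0.45·log₂(0.07) = 1.72643
  −0.07·log₂(0.44) = 0.08291
  −0.19·log₂(0.25) = 0.38000
  −0.01·log₂(0.11) = 0.03184
H(P,Q) = 3.0453 bits.

3.0453 bits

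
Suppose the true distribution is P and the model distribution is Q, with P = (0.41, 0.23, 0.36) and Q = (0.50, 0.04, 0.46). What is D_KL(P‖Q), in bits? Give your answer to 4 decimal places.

0.3357 bits

D(P‖Q) = Σ p·log₂(p/q).
  0.41·log₂(0.41/0.50) = -0.11738
  0.23·log₂(0.23/0.04) = 0.58042
  0.36·log₂(0.36/0.46) = -0.12731
D(P‖Q) = 0.3357 bits.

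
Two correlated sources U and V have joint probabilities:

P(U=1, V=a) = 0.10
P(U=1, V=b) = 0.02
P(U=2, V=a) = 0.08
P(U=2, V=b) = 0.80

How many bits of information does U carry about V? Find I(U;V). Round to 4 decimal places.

0.2153 bits

Marginals: p(U) = (0.1200, 0.8800), p(V) = (0.1800, 0.8200).
I(U;V) = Σ p(x,y)·log₂[p(x,y)/(p(x)p(y))].
  (1,a): 0.10·log₂(4.6296) = 0.22109
  (1,b): 0.02·log₂(0.2033) = -0.04597
  (2,a): 0.08·log₂(0.5051) = -0.07884
  (2,b): 0.80·log₂(1.1086) = 0.11904
Sum = 0.2153 bits.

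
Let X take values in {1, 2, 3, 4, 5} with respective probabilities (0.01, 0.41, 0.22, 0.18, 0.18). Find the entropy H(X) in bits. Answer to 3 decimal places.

1.965 bits

H(X) = −Σ p·log₂ p.
  −(0.01)·log₂(0.01) = 0.0664
  −(0.41)·log₂(0.41) = 0.5274
  −(0.22)·log₂(0.22) = 0.4806
  −(0.18)·log₂(0.18) = 0.4453
  −(0.18)·log₂(0.18) = 0.4453
Sum: 0.0664 + 0.5274 + 0.4806 + 0.4453 + 0.4453 = 1.965 bits.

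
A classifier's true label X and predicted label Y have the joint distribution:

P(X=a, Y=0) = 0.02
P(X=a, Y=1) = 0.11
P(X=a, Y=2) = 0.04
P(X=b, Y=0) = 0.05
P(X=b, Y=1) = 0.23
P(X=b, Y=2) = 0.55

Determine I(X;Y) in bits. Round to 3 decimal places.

0.077 bits

Marginals: p(X) = (0.1700, 0.8300), p(Y) = (0.0700, 0.3400, 0.5900).
I(X;Y) = H(X) + H(Y) − H(X,Y).
H(X) = 0.6577, H(Y) = 1.2468, H(X,Y) = 1.8271.
I(X;Y) = 0.6577 + 1.2468 − 1.8271 = 0.077 bits.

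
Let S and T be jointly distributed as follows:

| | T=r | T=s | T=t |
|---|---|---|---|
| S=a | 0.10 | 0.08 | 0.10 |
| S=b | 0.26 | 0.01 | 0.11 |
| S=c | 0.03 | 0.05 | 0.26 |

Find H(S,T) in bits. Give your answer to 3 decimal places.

H(S,T) = −Σ p(x,y)·log₂ p(x,y) over all 9 cells.
  cell (a,r): −0.10·log₂0.10 = 0.3322
  cell (a,s): −0.08·log₂0.08 = 0.2915
  cell (a,t): −0.10·log₂0.10 = 0.3322
  cell (b,r): −0.26·log₂0.26 = 0.5053
  cell (b,s): −0.01·log₂0.01 = 0.0664
  cell (b,t): −0.11·log₂0.11 = 0.3503
  cell (c,r): −0.03·log₂0.03 = 0.1518
  cell (c,s): −0.05·log₂0.05 = 0.2161
  cell (c,t): −0.26·log₂0.26 = 0.5053
Sum = 2.751 bits.

2.751 bits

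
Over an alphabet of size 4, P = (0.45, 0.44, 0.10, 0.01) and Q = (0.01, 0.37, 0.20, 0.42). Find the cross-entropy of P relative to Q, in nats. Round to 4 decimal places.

2.6794 nats

H(P,Q) = −Σ p·ln q.
  −0.45·ln(0.01) = 2.07233
  −0.44·ln(0.37) = 0.43747
  −0.10·ln(0.20) = 0.16094
  −0.01·ln(0.42) = 0.00868
H(P,Q) = 2.6794 nats.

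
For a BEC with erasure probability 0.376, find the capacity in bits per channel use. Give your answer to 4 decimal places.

0.6240 bits

Binary erasure channel: capacity C = 1 − ε.
C = 1 − 0.376 = 0.6240 bits per channel use.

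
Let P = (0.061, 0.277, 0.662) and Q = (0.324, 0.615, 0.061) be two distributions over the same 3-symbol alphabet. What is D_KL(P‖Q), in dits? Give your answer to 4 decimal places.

D(P‖Q) = Σ p·log₁₀(p/q).
  0.061·log₁₀(0.061/0.324) = -0.04424
  0.277·log₁₀(0.277/0.615) = -0.09595
  0.662·log₁₀(0.662/0.061) = 0.68552
D(P‖Q) = 0.5453 dits.

0.5453 dits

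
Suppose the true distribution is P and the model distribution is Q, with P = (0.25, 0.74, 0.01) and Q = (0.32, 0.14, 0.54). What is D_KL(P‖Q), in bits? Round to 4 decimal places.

1.6310 bits

D(P‖Q) = Σ p·log₂(p/q).
  0.25·log₂(0.25/0.32) = -0.08904
  0.74·log₂(0.74/0.14) = 1.77755
  0.01·log₂(0.01/0.54) = -0.05755
D(P‖Q) = 1.6310 bits.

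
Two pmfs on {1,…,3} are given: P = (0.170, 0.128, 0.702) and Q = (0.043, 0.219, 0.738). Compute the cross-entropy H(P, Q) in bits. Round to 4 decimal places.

H(P,Q) = −Σ p·log₂ q.
  −0.170·log₂(0.043) = 0.77172
  −0.128·log₂(0.219) = 0.28045
  −0.702·log₂(0.738) = 0.30769
H(P,Q) = 1.3599 bits.

1.3599 bits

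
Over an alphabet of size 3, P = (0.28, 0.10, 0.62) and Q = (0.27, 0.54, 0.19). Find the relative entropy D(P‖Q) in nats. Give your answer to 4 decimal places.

0.5748 nats

D(P‖Q) = Σ p·ln(p/q).
  0.28·ln(0.28/0.27) = 0.01018
  0.10·ln(0.10/0.54) = -0.16864
  0.62·ln(0.62/0.19) = 0.73327
D(P‖Q) = 0.5748 nats.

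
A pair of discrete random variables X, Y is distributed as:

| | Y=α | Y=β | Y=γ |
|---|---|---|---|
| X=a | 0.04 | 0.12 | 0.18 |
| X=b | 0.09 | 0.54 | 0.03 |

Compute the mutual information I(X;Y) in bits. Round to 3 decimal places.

0.233 bits

Marginals: p(X) = (0.3400, 0.6600), p(Y) = (0.1300, 0.6600, 0.2100).
I(X;Y) = H(X) + H(Y) − H(X,Y).
H(X) = 0.9248, H(Y) = 1.2511, H(X,Y) = 1.9426.
I(X;Y) = 0.9248 + 1.2511 − 1.9426 = 0.233 bits.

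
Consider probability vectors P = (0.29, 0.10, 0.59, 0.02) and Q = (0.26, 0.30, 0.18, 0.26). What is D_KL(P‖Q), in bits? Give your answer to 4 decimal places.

0.8237 bits

D(P‖Q) = Σ p·log₂(p/q).
  0.29·log₂(0.29/0.26) = 0.04569
  0.10·log₂(0.10/0.30) = -0.15850
  0.59·log₂(0.59/0.18) = 1.01050
  0.02·log₂(0.02/0.26) = -0.07401
D(P‖Q) = 0.8237 bits.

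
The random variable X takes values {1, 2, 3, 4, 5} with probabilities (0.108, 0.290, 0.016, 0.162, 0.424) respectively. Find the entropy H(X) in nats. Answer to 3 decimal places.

1.324 nats

H(X) = −Σ p·ln p.
  −(0.108)·ln(0.108) = 0.2404
  −(0.290)·ln(0.290) = 0.3590
  −(0.016)·ln(0.016) = 0.0662
  −(0.162)·ln(0.162) = 0.2949
  −(0.424)·ln(0.424) = 0.3638
Sum: 0.2404 + 0.3590 + 0.0662 + 0.2949 + 0.3638 = 1.324 nats.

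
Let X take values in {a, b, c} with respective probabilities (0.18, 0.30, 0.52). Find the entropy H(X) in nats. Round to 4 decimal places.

H(X) = −Σ p·ln p.
  −(0.18)·ln(0.18) = 0.30866
  −(0.30)·ln(0.30) = 0.36119
  −(0.52)·ln(0.52) = 0.34004
Sum: 0.30866 + 0.36119 + 0.34004 = 1.0099 nats.

1.0099 nats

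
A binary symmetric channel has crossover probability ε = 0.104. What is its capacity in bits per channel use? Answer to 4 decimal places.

Binary symmetric channel: C = 1 − h₂(ε) where h₂ is the binary entropy function.
h₂(0.104) = −0.104·log₂0.104 − 0.896·log₂0.896 = 0.4815.
C = 1 − 0.4815 = 0.5185 bits per channel use.

0.5185 bits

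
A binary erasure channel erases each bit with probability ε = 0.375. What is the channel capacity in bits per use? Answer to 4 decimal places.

0.6250 bits

Binary erasure channel: capacity C = 1 − ε.
C = 1 − 0.375 = 0.6250 bits per channel use.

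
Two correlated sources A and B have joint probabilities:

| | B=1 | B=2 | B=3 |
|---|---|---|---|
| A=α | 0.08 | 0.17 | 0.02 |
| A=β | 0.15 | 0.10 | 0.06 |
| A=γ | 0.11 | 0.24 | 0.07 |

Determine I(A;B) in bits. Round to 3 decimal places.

Marginals: p(A) = (0.2700, 0.3100, 0.4200), p(B) = (0.3400, 0.5100, 0.1500).
I(A;B) = H(A) + H(B) − H(A,B).
H(A) = 1.5595, H(B) = 1.4351, H(A,B) = 2.9382.
I(A;B) = 1.5595 + 1.4351 − 2.9382 = 0.056 bits.

0.056 bits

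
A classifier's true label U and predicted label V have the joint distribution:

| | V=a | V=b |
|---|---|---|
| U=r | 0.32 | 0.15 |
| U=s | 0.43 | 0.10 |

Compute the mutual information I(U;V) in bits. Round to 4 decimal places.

Marginals: p(U) = (0.4700, 0.5300), p(V) = (0.7500, 0.2500).
I(U;V) = Σ p(x,y)·log₂[p(x,y)/(p(x)p(y))].
  (r,a): 0.32·log₂(0.9078) = -0.04466
  (r,b): 0.15·log₂(1.2766) = 0.05285
  (s,a): 0.43·log₂(1.0818) = 0.04875
  (s,b): 0.10·log₂(0.7547) = -0.04060
Sum = 0.0163 bits.

0.0163 bits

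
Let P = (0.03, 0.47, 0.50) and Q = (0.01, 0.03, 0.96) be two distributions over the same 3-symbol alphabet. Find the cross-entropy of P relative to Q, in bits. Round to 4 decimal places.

2.6064 bits

H(P,Q) = −Σ p·log₂ q.
  −0.03·log₂(0.01) = 0.19932
  −0.47·log₂(0.03) = 2.37768
  −0.50·log₂(0.96) = 0.02945
H(P,Q) = 2.6064 bits.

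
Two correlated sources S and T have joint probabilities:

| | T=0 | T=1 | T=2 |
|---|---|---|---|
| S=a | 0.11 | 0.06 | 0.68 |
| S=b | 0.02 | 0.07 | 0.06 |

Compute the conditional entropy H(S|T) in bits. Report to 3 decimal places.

Chain rule: H(S|T) = H(S,T) − H(T).
Marginals: p(S) = (0.8500, 0.1500), p(T) = (0.1300, 0.1300, 0.7400).
H(S,T) = 1.5971 bits; H(T) = 1.0867 bits.
H(S|T) = 1.5971 − 1.0867 = 0.510 bits.

0.510 bits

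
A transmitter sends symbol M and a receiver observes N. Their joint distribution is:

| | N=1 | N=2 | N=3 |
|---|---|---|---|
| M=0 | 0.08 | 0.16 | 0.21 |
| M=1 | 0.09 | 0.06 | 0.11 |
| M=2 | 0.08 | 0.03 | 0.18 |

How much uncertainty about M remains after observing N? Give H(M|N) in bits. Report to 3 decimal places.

1.482 bits

Chain rule: H(M|N) = H(M,N) − H(N).
Marginals: p(M) = (0.4500, 0.2600, 0.2900), p(N) = (0.2500, 0.2500, 0.5000).
H(M,N) = 2.9824 bits; H(N) = 1.5000 bits.
H(M|N) = 2.9824 − 1.5000 = 1.482 bits.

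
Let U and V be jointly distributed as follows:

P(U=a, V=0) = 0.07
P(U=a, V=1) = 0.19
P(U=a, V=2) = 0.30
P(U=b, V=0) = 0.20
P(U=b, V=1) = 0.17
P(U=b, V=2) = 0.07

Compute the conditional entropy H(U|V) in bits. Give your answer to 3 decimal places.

0.841 bits

Marginals: p(U) = (0.5600, 0.4400), p(V) = (0.2700, 0.3600, 0.3700).
H(U|V) = Σ p(V) · H(U|V=·).
  V=0: p=0.2700, H(U|V=0) = 0.8256
  V=1: p=0.3600, H(U|V=1) = 0.9978
  V=2: p=0.3700, H(U|V=2) = 0.6998
Weighted sum = 0.841 bits.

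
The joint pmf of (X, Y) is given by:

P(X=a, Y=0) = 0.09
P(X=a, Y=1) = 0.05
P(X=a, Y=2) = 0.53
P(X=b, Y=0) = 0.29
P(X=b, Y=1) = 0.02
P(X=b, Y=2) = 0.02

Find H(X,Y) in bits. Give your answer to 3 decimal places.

1.758 bits

H(X,Y) = −Σ p(x,y)·log₂ p(x,y) over all 6 cells.
  cell (a,0): −0.09·log₂0.09 = 0.3127
  cell (a,1): −0.05·log₂0.05 = 0.2161
  cell (a,2): −0.53·log₂0.53 = 0.4854
  cell (b,0): −0.29·log₂0.29 = 0.5179
  cell (b,1): −0.02·log₂0.02 = 0.1129
  cell (b,2): −0.02·log₂0.02 = 0.1129
Sum = 1.758 bits.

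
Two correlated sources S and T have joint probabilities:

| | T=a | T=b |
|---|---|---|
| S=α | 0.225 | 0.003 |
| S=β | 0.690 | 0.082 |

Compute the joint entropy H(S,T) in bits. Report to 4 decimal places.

1.1746 bits

H(S,T) = −Σ p(x,y)·log₂ p(x,y) over all 4 cells.
  cell (α,a): −0.225·log₂0.225 = 0.48420
  cell (α,b): −0.003·log₂0.003 = 0.02514
  cell (β,a): −0.690·log₂0.690 = 0.36938
  cell (β,b): −0.082·log₂0.082 = 0.29588
Sum = 1.1746 bits.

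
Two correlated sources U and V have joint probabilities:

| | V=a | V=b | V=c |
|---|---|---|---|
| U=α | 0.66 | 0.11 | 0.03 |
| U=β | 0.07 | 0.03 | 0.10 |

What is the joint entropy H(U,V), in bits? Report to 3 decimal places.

H(U,V) = −Σ p(x,y)·log₂ p(x,y) over all 6 cells.
  cell (α,a): −0.66·log₂0.66 = 0.3956
  cell (α,b): −0.11·log₂0.11 = 0.3503
  cell (α,c): −0.03·log₂0.03 = 0.1518
  cell (β,a): −0.07·log₂0.07 = 0.2686
  cell (β,b): −0.03·log₂0.03 = 0.1518
  cell (β,c): −0.10·log₂0.10 = 0.3322
Sum = 1.650 bits.

1.650 bits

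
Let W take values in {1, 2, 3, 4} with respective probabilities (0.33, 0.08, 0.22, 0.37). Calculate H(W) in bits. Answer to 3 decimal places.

1.831 bits

H(W) = −Σ p·log₂ p.
  −(0.33)·log₂(0.33) = 0.5278
  −(0.08)·log₂(0.08) = 0.2915
  −(0.22)·log₂(0.22) = 0.4806
  −(0.37)·log₂(0.37) = 0.5307
Sum: 0.5278 + 0.2915 + 0.4806 + 0.5307 = 1.831 bits.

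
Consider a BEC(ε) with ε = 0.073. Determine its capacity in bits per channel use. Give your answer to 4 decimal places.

0.9270 bits

Binary erasure channel: capacity C = 1 − ε.
C = 1 − 0.073 = 0.9270 bits per channel use.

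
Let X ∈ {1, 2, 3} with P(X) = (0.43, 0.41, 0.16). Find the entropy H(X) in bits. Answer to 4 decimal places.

H(X) = −Σ p·log₂ p.
  −(0.43)·log₂(0.43) = 0.52356
  −(0.41)·log₂(0.41) = 0.52738
  −(0.16)·log₂(0.16) = 0.42302
Sum: 0.52356 + 0.52738 + 0.42302 = 1.4740 bits.

1.4740 bits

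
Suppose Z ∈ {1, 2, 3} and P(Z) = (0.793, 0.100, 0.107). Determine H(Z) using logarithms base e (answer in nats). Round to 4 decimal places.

0.6533 nats

H(Z) = −Σ p·ln p.
  −(0.793)·ln(0.793) = 0.18392
  −(0.100)·ln(0.100) = 0.23026
  −(0.107)·ln(0.107) = 0.23914
Sum: 0.18392 + 0.23026 + 0.23914 = 0.6533 nats.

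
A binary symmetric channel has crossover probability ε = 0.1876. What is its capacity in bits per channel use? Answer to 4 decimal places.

0.3036 bits

Binary symmetric channel: C = 1 − h₂(ε) where h₂ is the binary entropy function.
h₂(0.1876) = −0.1876·log₂0.1876 − 0.8124·log₂0.8124 = 0.6964.
C = 1 − 0.6964 = 0.3036 bits per channel use.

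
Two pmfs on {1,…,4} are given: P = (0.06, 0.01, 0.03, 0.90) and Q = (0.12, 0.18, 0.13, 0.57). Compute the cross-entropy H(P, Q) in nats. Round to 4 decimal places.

H(P,Q) = −Σ p·ln q.
  −0.06·ln(0.12) = 0.12722
  −0.01·ln(0.18) = 0.01715
  −0.03·ln(0.13) = 0.06121
  −0.90·ln(0.57) = 0.50591
H(P,Q) = 0.7115 nats.

0.7115 nats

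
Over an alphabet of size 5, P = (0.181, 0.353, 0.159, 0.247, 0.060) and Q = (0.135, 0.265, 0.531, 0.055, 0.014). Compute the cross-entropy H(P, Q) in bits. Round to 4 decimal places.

H(P,Q) = −Σ p·log₂ q.
  −0.181·log₂(0.135) = 0.52290
  −0.353·log₂(0.265) = 0.67633
  −0.159·log₂(0.531) = 0.14520
  −0.247·log₂(0.055) = 1.03355
  −0.060·log₂(0.014) = 0.36951
H(P,Q) = 2.7475 bits.

2.7475 bits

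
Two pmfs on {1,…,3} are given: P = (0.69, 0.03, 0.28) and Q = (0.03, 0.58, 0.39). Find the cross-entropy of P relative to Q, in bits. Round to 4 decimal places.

H(P,Q) = −Σ p·log₂ q.
  −0.69·log₂(0.03) = 3.49064
  −0.03·log₂(0.58) = 0.02358
  −0.28·log₂(0.39) = 0.38037
H(P,Q) = 3.8946 bits.

3.8946 bits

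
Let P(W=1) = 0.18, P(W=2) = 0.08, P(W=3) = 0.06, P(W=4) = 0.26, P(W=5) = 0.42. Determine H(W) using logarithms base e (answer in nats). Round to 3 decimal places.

1.394 nats

H(W) = −Σ p·ln p.
  −(0.18)·ln(0.18) = 0.3087
  −(0.08)·ln(0.08) = 0.2021
  −(0.06)·ln(0.06) = 0.1688
  −(0.26)·ln(0.26) = 0.3502
  −(0.42)·ln(0.42) = 0.3644
Sum: 0.3087 + 0.2021 + 0.1688 + 0.3502 + 0.3644 = 1.394 nats.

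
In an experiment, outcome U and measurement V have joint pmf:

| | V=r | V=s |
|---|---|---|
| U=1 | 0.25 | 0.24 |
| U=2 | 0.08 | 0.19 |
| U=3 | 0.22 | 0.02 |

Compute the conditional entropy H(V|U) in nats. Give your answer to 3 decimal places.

Chain rule: H(V|U) = H(U,V) − H(U).
Marginals: p(U) = (0.4900, 0.2700, 0.2400), p(V) = (0.5500, 0.4500).
H(U,V) = 1.6180 nats; H(U) = 1.0456 nats.
H(V|U) = 1.6180 − 1.0456 = 0.572 nats.

0.572 nats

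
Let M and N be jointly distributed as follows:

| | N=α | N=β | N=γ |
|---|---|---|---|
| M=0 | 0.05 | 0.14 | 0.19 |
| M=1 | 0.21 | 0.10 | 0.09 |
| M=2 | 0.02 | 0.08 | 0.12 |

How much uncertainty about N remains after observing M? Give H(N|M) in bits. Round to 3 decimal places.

1.418 bits

Marginals: p(M) = (0.3800, 0.4000, 0.2200), p(N) = (0.2800, 0.3200, 0.4000).
H(N|M) = Σ p(M) · H(N|M=·).
  M=0: p=0.3800, H(N|M=0) = 1.4157
  M=1: p=0.4000, H(N|M=1) = 1.4722
  M=2: p=0.2200, H(N|M=2) = 1.3222
Weighted sum = 1.418 bits.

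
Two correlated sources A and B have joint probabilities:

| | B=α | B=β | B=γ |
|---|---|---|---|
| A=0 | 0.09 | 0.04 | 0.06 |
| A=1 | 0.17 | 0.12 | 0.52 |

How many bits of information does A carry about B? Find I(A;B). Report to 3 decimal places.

Marginals: p(A) = (0.1900, 0.8100), p(B) = (0.2600, 0.1600, 0.5800).
I(A;B) = H(A) + H(B) − H(A,B).
H(A) = 0.7015, H(B) = 1.3841, H(A,B) = 2.0342.
I(A;B) = 0.7015 + 1.3841 − 2.0342 = 0.051 bits.

0.051 bits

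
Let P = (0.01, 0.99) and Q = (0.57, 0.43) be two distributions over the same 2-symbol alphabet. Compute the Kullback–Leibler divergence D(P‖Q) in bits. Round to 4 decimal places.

D(P‖Q) = Σ p·log₂(p/q).
  0.01·log₂(0.01/0.57) = -0.05833
  0.99·log₂(0.99/0.43) = 1.19106
D(P‖Q) = 1.1327 bits.

1.1327 bits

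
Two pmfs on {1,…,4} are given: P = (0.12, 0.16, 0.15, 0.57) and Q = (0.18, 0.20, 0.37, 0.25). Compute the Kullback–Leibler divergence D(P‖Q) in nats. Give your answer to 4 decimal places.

D(P‖Q) = Σ p·ln(p/q).
  0.12·ln(0.12/0.18) = -0.04866
  0.16·ln(0.16/0.20) = -0.03570
  0.15·ln(0.15/0.37) = -0.13543
  0.57·ln(0.57/0.25) = 0.46978
D(P‖Q) = 0.2500 nats.

0.2500 nats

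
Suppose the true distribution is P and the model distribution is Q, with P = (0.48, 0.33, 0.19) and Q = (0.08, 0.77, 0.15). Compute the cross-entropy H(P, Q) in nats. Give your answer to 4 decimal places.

H(P,Q) = −Σ p·ln q.
  −0.48·ln(0.08) = 1.21235
  −0.33·ln(0.77) = 0.08625
  −0.19·ln(0.15) = 0.36045
H(P,Q) = 1.6591 nats.

1.6591 nats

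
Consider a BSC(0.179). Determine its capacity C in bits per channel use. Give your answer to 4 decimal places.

Binary symmetric channel: C = 1 − h₂(ε) where h₂ is the binary entropy function.
h₂(0.179) = −0.179·log₂0.179 − 0.821·log₂0.821 = 0.6779.
C = 1 − 0.6779 = 0.3221 bits per channel use.

0.3221 bits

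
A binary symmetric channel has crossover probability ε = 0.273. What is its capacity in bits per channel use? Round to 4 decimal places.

Binary symmetric channel: C = 1 − h₂(ε) where h₂ is the binary entropy function.
h₂(0.273) = −0.273·log₂0.273 − 0.727·log₂0.727 = 0.8457.
C = 1 − 0.8457 = 0.1543 bits per channel use.

0.1543 bits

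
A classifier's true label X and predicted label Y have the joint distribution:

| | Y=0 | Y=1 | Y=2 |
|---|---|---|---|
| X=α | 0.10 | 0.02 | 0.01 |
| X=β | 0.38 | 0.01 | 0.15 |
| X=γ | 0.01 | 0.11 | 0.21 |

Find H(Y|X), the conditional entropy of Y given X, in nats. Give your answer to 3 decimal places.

0.706 nats

Chain rule: H(Y|X) = H(X,Y) − H(X).
Marginals: p(X) = (0.1300, 0.5400, 0.3300), p(Y) = (0.4900, 0.1400, 0.3700).
H(X,Y) = 1.6694 nats; H(X) = 0.9638 nats.
H(Y|X) = 1.6694 − 0.9638 = 0.706 nats.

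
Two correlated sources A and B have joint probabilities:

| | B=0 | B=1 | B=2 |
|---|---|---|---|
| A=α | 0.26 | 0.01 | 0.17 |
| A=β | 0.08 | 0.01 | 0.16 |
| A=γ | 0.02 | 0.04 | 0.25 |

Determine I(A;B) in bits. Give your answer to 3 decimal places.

Marginals: p(A) = (0.4400, 0.2500, 0.3100), p(B) = (0.3600, 0.0600, 0.5800).
I(A;B) = H(A) + H(B) − H(A,B).
H(A) = 1.5449, H(B) = 1.2300, H(A,B) = 2.5859.
I(A;B) = 1.5449 + 1.2300 − 2.5859 = 0.189 bits.

0.189 bits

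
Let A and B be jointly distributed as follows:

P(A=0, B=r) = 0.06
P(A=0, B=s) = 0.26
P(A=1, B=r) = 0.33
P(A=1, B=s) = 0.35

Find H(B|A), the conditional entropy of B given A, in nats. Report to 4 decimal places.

Marginals: p(A) = (0.3200, 0.6800), p(B) = (0.3900, 0.6100).
H(B|A) = Σ p(A) · H(B|A=·).
  A=0: p=0.3200, H(B|A=0) = 0.4826
  A=1: p=0.6800, H(B|A=1) = 0.6927
Weighted sum = 0.6255 nats.

0.6255 nats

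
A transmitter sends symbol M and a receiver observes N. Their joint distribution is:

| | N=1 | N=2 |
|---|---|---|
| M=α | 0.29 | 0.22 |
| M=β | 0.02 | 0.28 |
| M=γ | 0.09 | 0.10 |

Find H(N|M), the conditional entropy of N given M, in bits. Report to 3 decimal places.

Marginals: p(M) = (0.5100, 0.3000, 0.1900), p(N) = (0.4000, 0.6000).
H(N|M) = Σ p(M) · H(N|M=·).
  M=α: p=0.5100, H(N|M=α) = 0.9864
  M=β: p=0.3000, H(N|M=β) = 0.3534
  M=γ: p=0.1900, H(N|M=γ) = 0.9980
Weighted sum = 0.799 bits.

0.799 bits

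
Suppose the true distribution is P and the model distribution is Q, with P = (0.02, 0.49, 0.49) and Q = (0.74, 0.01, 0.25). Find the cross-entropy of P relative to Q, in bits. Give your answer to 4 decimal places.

H(P,Q) = −Σ p·log₂ q.
  −0.02·log₂(0.74) = 0.00869
  −0.49·log₂(0.01) = 3.25549
  −0.49·log₂(0.25) = 0.98000
H(P,Q) = 4.2442 bits.

4.2442 bits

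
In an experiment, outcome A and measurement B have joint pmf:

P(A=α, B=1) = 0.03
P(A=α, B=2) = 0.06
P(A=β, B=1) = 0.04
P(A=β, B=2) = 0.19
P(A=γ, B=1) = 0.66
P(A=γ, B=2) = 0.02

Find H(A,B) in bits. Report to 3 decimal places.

1.545 bits

H(A,B) = −Σ p(x,y)·log₂ p(x,y) over all 6 cells.
  cell (α,1): −0.03·log₂0.03 = 0.1518
  cell (α,2): −0.06·log₂0.06 = 0.2435
  cell (β,1): −0.04·log₂0.04 = 0.1858
  cell (β,2): −0.19·log₂0.19 = 0.4552
  cell (γ,1): −0.66·log₂0.66 = 0.3956
  cell (γ,2): −0.02·log₂0.02 = 0.1129
Sum = 1.545 bits.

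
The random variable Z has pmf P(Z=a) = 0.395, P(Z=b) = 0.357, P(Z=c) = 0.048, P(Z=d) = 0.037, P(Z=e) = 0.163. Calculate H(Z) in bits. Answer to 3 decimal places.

1.873 bits

H(Z) = −Σ p·log₂ p.
  −(0.395)·log₂(0.395) = 0.5293
  −(0.357)·log₂(0.357) = 0.5305
  −(0.048)·log₂(0.048) = 0.2103
  −(0.037)·log₂(0.037) = 0.1760
  −(0.163)·log₂(0.163) = 0.4266
Sum: 0.5293 + 0.5305 + 0.2103 + 0.1760 + 0.4266 = 1.873 bits.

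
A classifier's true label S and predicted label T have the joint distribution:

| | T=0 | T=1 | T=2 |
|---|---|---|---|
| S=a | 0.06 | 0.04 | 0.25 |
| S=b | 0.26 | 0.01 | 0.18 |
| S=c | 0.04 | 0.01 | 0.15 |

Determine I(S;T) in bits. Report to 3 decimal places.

Marginals: p(S) = (0.3500, 0.4500, 0.2000), p(T) = (0.3600, 0.0600, 0.5800).
I(S;T) = H(S) + H(T) − H(S,T).
H(S) = 1.5129, H(T) = 1.2300, H(S,T) = 2.6091.
I(S;T) = 1.5129 + 1.2300 − 2.6091 = 0.134 bits.

0.134 bits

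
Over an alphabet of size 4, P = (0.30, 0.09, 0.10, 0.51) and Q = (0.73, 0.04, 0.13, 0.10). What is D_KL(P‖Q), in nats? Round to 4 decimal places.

D(P‖Q) = Σ p·ln(p/q).
  0.30·ln(0.30/0.73) = -0.26678
  0.09·ln(0.09/0.04) = 0.07298
  0.10·ln(0.10/0.13) = -0.02624
  0.51·ln(0.51/0.10) = 0.83091
D(P‖Q) = 0.6109 nats.

0.6109 nats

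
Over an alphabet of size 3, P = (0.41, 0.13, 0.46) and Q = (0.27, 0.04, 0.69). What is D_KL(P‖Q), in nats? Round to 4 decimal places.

D(P‖Q) = Σ p·ln(p/q).
  0.41·ln(0.41/0.27) = 0.17127
  0.13·ln(0.13/0.04) = 0.15323
  0.46·ln(0.46/0.69) = -0.18651
D(P‖Q) = 0.1380 nats.

0.1380 nats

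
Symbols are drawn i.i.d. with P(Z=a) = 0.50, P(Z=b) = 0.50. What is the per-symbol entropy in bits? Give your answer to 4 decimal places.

H(Z) = −Σ p·log₂ p.
  −(0.50)·log₂(0.50) = 0.50000
  −(0.50)·log₂(0.50) = 0.50000
Sum: 0.50000 + 0.50000 = 1.0000 bits.

1.0000 bits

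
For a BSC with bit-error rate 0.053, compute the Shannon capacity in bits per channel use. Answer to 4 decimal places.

0.7010 bits

Binary symmetric channel: C = 1 − h₂(ε) where h₂ is the binary entropy function.
h₂(0.053) = −0.053·log₂0.053 − 0.947·log₂0.947 = 0.2990.
C = 1 − 0.2990 = 0.7010 bits per channel use.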